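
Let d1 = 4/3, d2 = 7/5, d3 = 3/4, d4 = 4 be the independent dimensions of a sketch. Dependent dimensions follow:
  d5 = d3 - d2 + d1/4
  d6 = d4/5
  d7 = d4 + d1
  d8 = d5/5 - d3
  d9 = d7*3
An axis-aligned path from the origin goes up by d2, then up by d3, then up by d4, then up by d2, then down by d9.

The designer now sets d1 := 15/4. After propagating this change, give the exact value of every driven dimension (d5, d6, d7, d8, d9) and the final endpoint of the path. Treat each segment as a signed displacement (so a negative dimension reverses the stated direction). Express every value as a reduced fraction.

Apply edit: d1 := 15/4
  d5 = d3 - d2 + d1/4 = 23/80
  d6 = d4/5 = 4/5
  d7 = d4 + d1 = 31/4
  d8 = d5/5 - d3 = -277/400
  d9 = d7*3 = 93/4
Walk from origin (0, 0):
  seg 1: up by d2 = 7/5 → (0, 7/5)
  seg 2: up by d3 = 3/4 → (0, 43/20)
  seg 3: up by d4 = 4 → (0, 123/20)
  seg 4: up by d2 = 7/5 → (0, 151/20)
  seg 5: down by d9 = 93/4 → (0, -157/10)

d5 = 23/80
d6 = 4/5
d7 = 31/4
d8 = -277/400
d9 = 93/4
endpoint = (0, -157/10)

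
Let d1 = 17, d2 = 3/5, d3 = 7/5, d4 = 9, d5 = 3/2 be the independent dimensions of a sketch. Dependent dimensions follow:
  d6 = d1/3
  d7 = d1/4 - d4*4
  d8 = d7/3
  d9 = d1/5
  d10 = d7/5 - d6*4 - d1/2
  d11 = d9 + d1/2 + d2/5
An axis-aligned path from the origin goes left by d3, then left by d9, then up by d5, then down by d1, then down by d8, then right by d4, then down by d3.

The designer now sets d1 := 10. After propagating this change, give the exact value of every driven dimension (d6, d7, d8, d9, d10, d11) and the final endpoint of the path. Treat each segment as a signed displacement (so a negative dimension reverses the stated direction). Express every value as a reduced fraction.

d6 = 10/3
d7 = -67/2
d8 = -67/6
d9 = 2
d10 = -751/30
d11 = 178/25
endpoint = (28/5, 19/15)

Apply edit: d1 := 10
  d6 = d1/3 = 10/3
  d7 = d1/4 - d4*4 = -67/2
  d8 = d7/3 = -67/6
  d9 = d1/5 = 2
  d10 = d7/5 - d6*4 - d1/2 = -751/30
  d11 = d9 + d1/2 + d2/5 = 178/25
Walk from origin (0, 0):
  seg 1: left by d3 = 7/5 → (-7/5, 0)
  seg 2: left by d9 = 2 → (-17/5, 0)
  seg 3: up by d5 = 3/2 → (-17/5, 3/2)
  seg 4: down by d1 = 10 → (-17/5, -17/2)
  seg 5: down by d8 = -67/6 → (-17/5, 8/3)
  seg 6: right by d4 = 9 → (28/5, 8/3)
  seg 7: down by d3 = 7/5 → (28/5, 19/15)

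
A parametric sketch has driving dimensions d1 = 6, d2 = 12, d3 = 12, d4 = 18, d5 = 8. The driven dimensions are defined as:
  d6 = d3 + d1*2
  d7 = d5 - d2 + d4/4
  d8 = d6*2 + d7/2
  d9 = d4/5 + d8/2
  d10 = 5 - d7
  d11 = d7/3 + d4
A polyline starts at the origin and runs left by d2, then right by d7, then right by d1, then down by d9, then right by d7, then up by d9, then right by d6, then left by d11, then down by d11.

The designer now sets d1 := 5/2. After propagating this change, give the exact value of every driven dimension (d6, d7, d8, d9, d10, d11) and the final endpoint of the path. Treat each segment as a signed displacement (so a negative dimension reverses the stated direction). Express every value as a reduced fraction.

d6 = 17
d7 = 1/2
d8 = 137/4
d9 = 829/40
d10 = 9/2
d11 = 109/6
endpoint = (-29/3, -109/6)

Apply edit: d1 := 5/2
  d6 = d3 + d1*2 = 17
  d7 = d5 - d2 + d4/4 = 1/2
  d8 = d6*2 + d7/2 = 137/4
  d9 = d4/5 + d8/2 = 829/40
  d10 = 5 - d7 = 9/2
  d11 = d7/3 + d4 = 109/6
Walk from origin (0, 0):
  seg 1: left by d2 = 12 → (-12, 0)
  seg 2: right by d7 = 1/2 → (-23/2, 0)
  seg 3: right by d1 = 5/2 → (-9, 0)
  seg 4: down by d9 = 829/40 → (-9, -829/40)
  seg 5: right by d7 = 1/2 → (-17/2, -829/40)
  seg 6: up by d9 = 829/40 → (-17/2, 0)
  seg 7: right by d6 = 17 → (17/2, 0)
  seg 8: left by d11 = 109/6 → (-29/3, 0)
  seg 9: down by d11 = 109/6 → (-29/3, -109/6)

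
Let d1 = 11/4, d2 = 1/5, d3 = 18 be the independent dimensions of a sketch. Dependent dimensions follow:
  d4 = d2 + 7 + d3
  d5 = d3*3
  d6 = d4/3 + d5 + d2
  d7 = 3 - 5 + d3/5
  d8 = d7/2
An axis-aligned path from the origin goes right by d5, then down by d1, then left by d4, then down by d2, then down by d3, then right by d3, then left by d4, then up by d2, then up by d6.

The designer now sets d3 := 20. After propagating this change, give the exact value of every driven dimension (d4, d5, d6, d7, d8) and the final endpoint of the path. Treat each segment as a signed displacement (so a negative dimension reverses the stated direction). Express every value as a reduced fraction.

Apply edit: d3 := 20
  d4 = d2 + 7 + d3 = 136/5
  d5 = d3*3 = 60
  d6 = d4/3 + d5 + d2 = 1039/15
  d7 = 3 - 5 + d3/5 = 2
  d8 = d7/2 = 1
Walk from origin (0, 0):
  seg 1: right by d5 = 60 → (60, 0)
  seg 2: down by d1 = 11/4 → (60, -11/4)
  seg 3: left by d4 = 136/5 → (164/5, -11/4)
  seg 4: down by d2 = 1/5 → (164/5, -59/20)
  seg 5: down by d3 = 20 → (164/5, -459/20)
  seg 6: right by d3 = 20 → (264/5, -459/20)
  seg 7: left by d4 = 136/5 → (128/5, -459/20)
  seg 8: up by d2 = 1/5 → (128/5, -91/4)
  seg 9: up by d6 = 1039/15 → (128/5, 2791/60)

d4 = 136/5
d5 = 60
d6 = 1039/15
d7 = 2
d8 = 1
endpoint = (128/5, 2791/60)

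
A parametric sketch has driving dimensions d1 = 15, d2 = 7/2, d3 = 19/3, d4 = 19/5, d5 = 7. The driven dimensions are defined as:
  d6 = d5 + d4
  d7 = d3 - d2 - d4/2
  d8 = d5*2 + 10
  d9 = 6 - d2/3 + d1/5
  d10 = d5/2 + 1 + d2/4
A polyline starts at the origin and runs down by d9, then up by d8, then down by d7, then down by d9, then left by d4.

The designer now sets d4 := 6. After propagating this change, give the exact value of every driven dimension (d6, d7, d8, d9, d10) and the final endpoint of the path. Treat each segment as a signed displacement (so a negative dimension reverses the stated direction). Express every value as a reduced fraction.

Apply edit: d4 := 6
  d6 = d5 + d4 = 13
  d7 = d3 - d2 - d4/2 = -1/6
  d8 = d5*2 + 10 = 24
  d9 = 6 - d2/3 + d1/5 = 47/6
  d10 = d5/2 + 1 + d2/4 = 43/8
Walk from origin (0, 0):
  seg 1: down by d9 = 47/6 → (0, -47/6)
  seg 2: up by d8 = 24 → (0, 97/6)
  seg 3: down by d7 = -1/6 → (0, 49/3)
  seg 4: down by d9 = 47/6 → (0, 17/2)
  seg 5: left by d4 = 6 → (-6, 17/2)

d6 = 13
d7 = -1/6
d8 = 24
d9 = 47/6
d10 = 43/8
endpoint = (-6, 17/2)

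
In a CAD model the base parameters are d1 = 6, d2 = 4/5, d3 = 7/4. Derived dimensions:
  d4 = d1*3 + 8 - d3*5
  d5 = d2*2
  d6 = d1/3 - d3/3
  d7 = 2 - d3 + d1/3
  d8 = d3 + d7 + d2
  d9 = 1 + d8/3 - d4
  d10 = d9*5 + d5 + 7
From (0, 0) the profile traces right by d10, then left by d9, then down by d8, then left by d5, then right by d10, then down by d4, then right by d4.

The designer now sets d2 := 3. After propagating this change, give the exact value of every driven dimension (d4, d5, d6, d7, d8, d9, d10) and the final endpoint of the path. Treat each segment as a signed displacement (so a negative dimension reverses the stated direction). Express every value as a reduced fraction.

d4 = 69/4
d5 = 6
d6 = 17/12
d7 = 9/4
d8 = 7
d9 = -167/12
d10 = -679/12
endpoint = (-88, -97/4)

Apply edit: d2 := 3
  d4 = d1*3 + 8 - d3*5 = 69/4
  d5 = d2*2 = 6
  d6 = d1/3 - d3/3 = 17/12
  d7 = 2 - d3 + d1/3 = 9/4
  d8 = d3 + d7 + d2 = 7
  d9 = 1 + d8/3 - d4 = -167/12
  d10 = d9*5 + d5 + 7 = -679/12
Walk from origin (0, 0):
  seg 1: right by d10 = -679/12 → (-679/12, 0)
  seg 2: left by d9 = -167/12 → (-128/3, 0)
  seg 3: down by d8 = 7 → (-128/3, -7)
  seg 4: left by d5 = 6 → (-146/3, -7)
  seg 5: right by d10 = -679/12 → (-421/4, -7)
  seg 6: down by d4 = 69/4 → (-421/4, -97/4)
  seg 7: right by d4 = 69/4 → (-88, -97/4)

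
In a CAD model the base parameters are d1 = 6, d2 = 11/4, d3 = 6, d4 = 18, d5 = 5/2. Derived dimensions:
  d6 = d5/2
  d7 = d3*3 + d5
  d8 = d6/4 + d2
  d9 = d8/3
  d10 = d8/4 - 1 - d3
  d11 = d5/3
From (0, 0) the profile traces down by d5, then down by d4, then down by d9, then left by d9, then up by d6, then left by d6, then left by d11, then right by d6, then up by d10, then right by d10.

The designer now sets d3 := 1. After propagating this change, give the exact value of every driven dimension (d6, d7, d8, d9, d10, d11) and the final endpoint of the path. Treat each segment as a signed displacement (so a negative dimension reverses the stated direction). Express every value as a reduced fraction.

d6 = 5/4
d7 = 11/2
d8 = 49/16
d9 = 49/48
d10 = -79/64
d11 = 5/6
endpoint = (-593/192, -4129/192)

Apply edit: d3 := 1
  d6 = d5/2 = 5/4
  d7 = d3*3 + d5 = 11/2
  d8 = d6/4 + d2 = 49/16
  d9 = d8/3 = 49/48
  d10 = d8/4 - 1 - d3 = -79/64
  d11 = d5/3 = 5/6
Walk from origin (0, 0):
  seg 1: down by d5 = 5/2 → (0, -5/2)
  seg 2: down by d4 = 18 → (0, -41/2)
  seg 3: down by d9 = 49/48 → (0, -1033/48)
  seg 4: left by d9 = 49/48 → (-49/48, -1033/48)
  seg 5: up by d6 = 5/4 → (-49/48, -973/48)
  seg 6: left by d6 = 5/4 → (-109/48, -973/48)
  seg 7: left by d11 = 5/6 → (-149/48, -973/48)
  seg 8: right by d6 = 5/4 → (-89/48, -973/48)
  seg 9: up by d10 = -79/64 → (-89/48, -4129/192)
  seg 10: right by d10 = -79/64 → (-593/192, -4129/192)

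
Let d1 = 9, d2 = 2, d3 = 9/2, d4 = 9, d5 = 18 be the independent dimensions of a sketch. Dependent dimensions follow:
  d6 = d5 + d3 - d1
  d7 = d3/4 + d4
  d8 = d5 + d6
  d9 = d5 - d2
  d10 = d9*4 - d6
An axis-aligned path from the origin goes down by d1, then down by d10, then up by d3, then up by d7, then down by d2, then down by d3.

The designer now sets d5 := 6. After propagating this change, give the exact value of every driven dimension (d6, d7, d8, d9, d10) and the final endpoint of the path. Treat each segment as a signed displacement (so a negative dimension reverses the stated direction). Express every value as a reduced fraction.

d6 = 3/2
d7 = 81/8
d8 = 15/2
d9 = 4
d10 = 29/2
endpoint = (0, -123/8)

Apply edit: d5 := 6
  d6 = d5 + d3 - d1 = 3/2
  d7 = d3/4 + d4 = 81/8
  d8 = d5 + d6 = 15/2
  d9 = d5 - d2 = 4
  d10 = d9*4 - d6 = 29/2
Walk from origin (0, 0):
  seg 1: down by d1 = 9 → (0, -9)
  seg 2: down by d10 = 29/2 → (0, -47/2)
  seg 3: up by d3 = 9/2 → (0, -19)
  seg 4: up by d7 = 81/8 → (0, -71/8)
  seg 5: down by d2 = 2 → (0, -87/8)
  seg 6: down by d3 = 9/2 → (0, -123/8)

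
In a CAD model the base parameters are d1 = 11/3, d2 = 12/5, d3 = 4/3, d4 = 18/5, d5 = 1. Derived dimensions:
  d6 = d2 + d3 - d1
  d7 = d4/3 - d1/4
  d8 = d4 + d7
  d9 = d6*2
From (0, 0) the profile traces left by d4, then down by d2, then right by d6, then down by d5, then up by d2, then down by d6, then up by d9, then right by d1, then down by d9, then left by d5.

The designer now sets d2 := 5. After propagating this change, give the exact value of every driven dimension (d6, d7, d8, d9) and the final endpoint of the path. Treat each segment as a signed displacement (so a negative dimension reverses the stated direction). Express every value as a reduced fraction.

d6 = 8/3
d7 = 17/60
d8 = 233/60
d9 = 16/3
endpoint = (26/15, -11/3)

Apply edit: d2 := 5
  d6 = d2 + d3 - d1 = 8/3
  d7 = d4/3 - d1/4 = 17/60
  d8 = d4 + d7 = 233/60
  d9 = d6*2 = 16/3
Walk from origin (0, 0):
  seg 1: left by d4 = 18/5 → (-18/5, 0)
  seg 2: down by d2 = 5 → (-18/5, -5)
  seg 3: right by d6 = 8/3 → (-14/15, -5)
  seg 4: down by d5 = 1 → (-14/15, -6)
  seg 5: up by d2 = 5 → (-14/15, -1)
  seg 6: down by d6 = 8/3 → (-14/15, -11/3)
  seg 7: up by d9 = 16/3 → (-14/15, 5/3)
  seg 8: right by d1 = 11/3 → (41/15, 5/3)
  seg 9: down by d9 = 16/3 → (41/15, -11/3)
  seg 10: left by d5 = 1 → (26/15, -11/3)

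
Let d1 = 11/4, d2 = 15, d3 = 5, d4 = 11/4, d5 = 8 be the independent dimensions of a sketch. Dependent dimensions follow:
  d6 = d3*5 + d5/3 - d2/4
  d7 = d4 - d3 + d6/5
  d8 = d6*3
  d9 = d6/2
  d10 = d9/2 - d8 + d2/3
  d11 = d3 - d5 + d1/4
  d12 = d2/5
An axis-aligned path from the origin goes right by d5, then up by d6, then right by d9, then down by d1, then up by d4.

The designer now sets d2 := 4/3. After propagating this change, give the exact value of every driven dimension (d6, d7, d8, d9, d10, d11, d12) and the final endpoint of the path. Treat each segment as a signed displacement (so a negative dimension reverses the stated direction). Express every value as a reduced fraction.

d6 = 82/3
d7 = 193/60
d8 = 82
d9 = 41/3
d10 = -1345/18
d11 = -37/16
d12 = 4/15
endpoint = (65/3, 82/3)

Apply edit: d2 := 4/3
  d6 = d3*5 + d5/3 - d2/4 = 82/3
  d7 = d4 - d3 + d6/5 = 193/60
  d8 = d6*3 = 82
  d9 = d6/2 = 41/3
  d10 = d9/2 - d8 + d2/3 = -1345/18
  d11 = d3 - d5 + d1/4 = -37/16
  d12 = d2/5 = 4/15
Walk from origin (0, 0):
  seg 1: right by d5 = 8 → (8, 0)
  seg 2: up by d6 = 82/3 → (8, 82/3)
  seg 3: right by d9 = 41/3 → (65/3, 82/3)
  seg 4: down by d1 = 11/4 → (65/3, 295/12)
  seg 5: up by d4 = 11/4 → (65/3, 82/3)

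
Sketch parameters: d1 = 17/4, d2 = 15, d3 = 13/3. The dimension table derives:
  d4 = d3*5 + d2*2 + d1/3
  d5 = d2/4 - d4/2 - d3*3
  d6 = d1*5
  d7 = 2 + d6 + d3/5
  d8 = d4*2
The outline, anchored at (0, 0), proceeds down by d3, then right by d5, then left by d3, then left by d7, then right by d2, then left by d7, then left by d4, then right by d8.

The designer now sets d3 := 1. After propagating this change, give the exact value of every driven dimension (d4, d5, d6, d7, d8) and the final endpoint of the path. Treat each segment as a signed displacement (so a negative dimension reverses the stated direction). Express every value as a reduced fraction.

d4 = 437/12
d5 = -419/24
d6 = 85/4
d7 = 469/20
d8 = 437/6
endpoint = (-1673/120, -1)

Apply edit: d3 := 1
  d4 = d3*5 + d2*2 + d1/3 = 437/12
  d5 = d2/4 - d4/2 - d3*3 = -419/24
  d6 = d1*5 = 85/4
  d7 = 2 + d6 + d3/5 = 469/20
  d8 = d4*2 = 437/6
Walk from origin (0, 0):
  seg 1: down by d3 = 1 → (0, -1)
  seg 2: right by d5 = -419/24 → (-419/24, -1)
  seg 3: left by d3 = 1 → (-443/24, -1)
  seg 4: left by d7 = 469/20 → (-5029/120, -1)
  seg 5: right by d2 = 15 → (-3229/120, -1)
  seg 6: left by d7 = 469/20 → (-6043/120, -1)
  seg 7: left by d4 = 437/12 → (-3471/40, -1)
  seg 8: right by d8 = 437/6 → (-1673/120, -1)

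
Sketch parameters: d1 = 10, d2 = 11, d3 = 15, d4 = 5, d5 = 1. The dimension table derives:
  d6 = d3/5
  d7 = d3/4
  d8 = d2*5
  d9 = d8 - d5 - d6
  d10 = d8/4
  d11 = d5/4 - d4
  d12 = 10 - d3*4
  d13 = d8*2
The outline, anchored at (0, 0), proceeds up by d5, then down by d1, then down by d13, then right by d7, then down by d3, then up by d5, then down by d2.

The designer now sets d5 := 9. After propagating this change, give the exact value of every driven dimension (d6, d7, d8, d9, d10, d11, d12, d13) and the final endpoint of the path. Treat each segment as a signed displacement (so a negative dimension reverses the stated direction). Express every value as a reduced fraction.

Apply edit: d5 := 9
  d6 = d3/5 = 3
  d7 = d3/4 = 15/4
  d8 = d2*5 = 55
  d9 = d8 - d5 - d6 = 43
  d10 = d8/4 = 55/4
  d11 = d5/4 - d4 = -11/4
  d12 = 10 - d3*4 = -50
  d13 = d8*2 = 110
Walk from origin (0, 0):
  seg 1: up by d5 = 9 → (0, 9)
  seg 2: down by d1 = 10 → (0, -1)
  seg 3: down by d13 = 110 → (0, -111)
  seg 4: right by d7 = 15/4 → (15/4, -111)
  seg 5: down by d3 = 15 → (15/4, -126)
  seg 6: up by d5 = 9 → (15/4, -117)
  seg 7: down by d2 = 11 → (15/4, -128)

d6 = 3
d7 = 15/4
d8 = 55
d9 = 43
d10 = 55/4
d11 = -11/4
d12 = -50
d13 = 110
endpoint = (15/4, -128)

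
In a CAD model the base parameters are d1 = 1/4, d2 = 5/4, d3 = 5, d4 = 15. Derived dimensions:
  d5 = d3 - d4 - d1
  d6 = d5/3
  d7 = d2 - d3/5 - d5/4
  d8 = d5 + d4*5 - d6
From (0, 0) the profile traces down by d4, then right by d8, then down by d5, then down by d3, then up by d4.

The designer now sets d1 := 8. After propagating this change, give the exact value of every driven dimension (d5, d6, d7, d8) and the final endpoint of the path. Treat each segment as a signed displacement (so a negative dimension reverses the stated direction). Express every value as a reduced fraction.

d5 = -18
d6 = -6
d7 = 19/4
d8 = 63
endpoint = (63, 13)

Apply edit: d1 := 8
  d5 = d3 - d4 - d1 = -18
  d6 = d5/3 = -6
  d7 = d2 - d3/5 - d5/4 = 19/4
  d8 = d5 + d4*5 - d6 = 63
Walk from origin (0, 0):
  seg 1: down by d4 = 15 → (0, -15)
  seg 2: right by d8 = 63 → (63, -15)
  seg 3: down by d5 = -18 → (63, 3)
  seg 4: down by d3 = 5 → (63, -2)
  seg 5: up by d4 = 15 → (63, 13)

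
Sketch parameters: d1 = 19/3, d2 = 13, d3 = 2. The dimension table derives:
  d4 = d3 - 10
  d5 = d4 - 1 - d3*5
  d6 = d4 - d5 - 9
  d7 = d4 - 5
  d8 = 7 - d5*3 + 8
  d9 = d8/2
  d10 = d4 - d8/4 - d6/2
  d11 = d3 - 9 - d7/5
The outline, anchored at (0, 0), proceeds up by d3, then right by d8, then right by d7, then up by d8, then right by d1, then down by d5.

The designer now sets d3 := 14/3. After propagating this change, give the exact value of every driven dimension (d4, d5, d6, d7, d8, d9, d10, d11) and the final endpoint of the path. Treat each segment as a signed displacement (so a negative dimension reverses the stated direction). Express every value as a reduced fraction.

Apply edit: d3 := 14/3
  d4 = d3 - 10 = -16/3
  d5 = d4 - 1 - d3*5 = -89/3
  d6 = d4 - d5 - 9 = 46/3
  d7 = d4 - 5 = -31/3
  d8 = 7 - d5*3 + 8 = 104
  d9 = d8/2 = 52
  d10 = d4 - d8/4 - d6/2 = -39
  d11 = d3 - 9 - d7/5 = -34/15
Walk from origin (0, 0):
  seg 1: up by d3 = 14/3 → (0, 14/3)
  seg 2: right by d8 = 104 → (104, 14/3)
  seg 3: right by d7 = -31/3 → (281/3, 14/3)
  seg 4: up by d8 = 104 → (281/3, 326/3)
  seg 5: right by d1 = 19/3 → (100, 326/3)
  seg 6: down by d5 = -89/3 → (100, 415/3)

d4 = -16/3
d5 = -89/3
d6 = 46/3
d7 = -31/3
d8 = 104
d9 = 52
d10 = -39
d11 = -34/15
endpoint = (100, 415/3)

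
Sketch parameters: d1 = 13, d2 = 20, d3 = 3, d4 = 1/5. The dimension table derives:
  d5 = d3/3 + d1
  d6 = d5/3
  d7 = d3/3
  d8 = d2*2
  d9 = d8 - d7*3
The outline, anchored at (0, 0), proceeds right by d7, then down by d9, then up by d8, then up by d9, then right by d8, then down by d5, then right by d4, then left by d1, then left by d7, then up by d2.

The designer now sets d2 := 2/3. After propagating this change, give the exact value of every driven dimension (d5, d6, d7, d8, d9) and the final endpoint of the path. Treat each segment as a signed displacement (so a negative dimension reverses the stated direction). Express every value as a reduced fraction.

Apply edit: d2 := 2/3
  d5 = d3/3 + d1 = 14
  d6 = d5/3 = 14/3
  d7 = d3/3 = 1
  d8 = d2*2 = 4/3
  d9 = d8 - d7*3 = -5/3
Walk from origin (0, 0):
  seg 1: right by d7 = 1 → (1, 0)
  seg 2: down by d9 = -5/3 → (1, 5/3)
  seg 3: up by d8 = 4/3 → (1, 3)
  seg 4: up by d9 = -5/3 → (1, 4/3)
  seg 5: right by d8 = 4/3 → (7/3, 4/3)
  seg 6: down by d5 = 14 → (7/3, -38/3)
  seg 7: right by d4 = 1/5 → (38/15, -38/3)
  seg 8: left by d1 = 13 → (-157/15, -38/3)
  seg 9: left by d7 = 1 → (-172/15, -38/3)
  seg 10: up by d2 = 2/3 → (-172/15, -12)

d5 = 14
d6 = 14/3
d7 = 1
d8 = 4/3
d9 = -5/3
endpoint = (-172/15, -12)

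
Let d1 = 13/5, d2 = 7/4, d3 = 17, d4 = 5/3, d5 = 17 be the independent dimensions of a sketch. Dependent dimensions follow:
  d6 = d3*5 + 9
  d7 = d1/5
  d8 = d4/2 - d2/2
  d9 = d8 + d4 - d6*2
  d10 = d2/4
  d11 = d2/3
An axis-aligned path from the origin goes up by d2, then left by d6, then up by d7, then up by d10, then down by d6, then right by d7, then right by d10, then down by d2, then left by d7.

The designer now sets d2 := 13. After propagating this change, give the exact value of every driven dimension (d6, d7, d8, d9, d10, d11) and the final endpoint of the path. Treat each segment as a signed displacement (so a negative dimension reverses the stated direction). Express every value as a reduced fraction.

d6 = 94
d7 = 13/25
d8 = -17/3
d9 = -192
d10 = 13/4
d11 = 13/3
endpoint = (-363/4, -9023/100)

Apply edit: d2 := 13
  d6 = d3*5 + 9 = 94
  d7 = d1/5 = 13/25
  d8 = d4/2 - d2/2 = -17/3
  d9 = d8 + d4 - d6*2 = -192
  d10 = d2/4 = 13/4
  d11 = d2/3 = 13/3
Walk from origin (0, 0):
  seg 1: up by d2 = 13 → (0, 13)
  seg 2: left by d6 = 94 → (-94, 13)
  seg 3: up by d7 = 13/25 → (-94, 338/25)
  seg 4: up by d10 = 13/4 → (-94, 1677/100)
  seg 5: down by d6 = 94 → (-94, -7723/100)
  seg 6: right by d7 = 13/25 → (-2337/25, -7723/100)
  seg 7: right by d10 = 13/4 → (-9023/100, -7723/100)
  seg 8: down by d2 = 13 → (-9023/100, -9023/100)
  seg 9: left by d7 = 13/25 → (-363/4, -9023/100)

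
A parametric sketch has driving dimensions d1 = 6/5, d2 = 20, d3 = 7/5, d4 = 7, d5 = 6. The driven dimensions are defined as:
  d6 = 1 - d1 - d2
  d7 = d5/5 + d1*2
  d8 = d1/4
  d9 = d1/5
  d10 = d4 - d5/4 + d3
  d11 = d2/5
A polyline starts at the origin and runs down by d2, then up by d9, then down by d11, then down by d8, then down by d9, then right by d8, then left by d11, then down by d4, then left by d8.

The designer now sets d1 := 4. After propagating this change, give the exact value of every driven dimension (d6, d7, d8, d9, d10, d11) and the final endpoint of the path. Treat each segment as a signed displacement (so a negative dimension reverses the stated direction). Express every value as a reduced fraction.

d6 = -23
d7 = 46/5
d8 = 1
d9 = 4/5
d10 = 69/10
d11 = 4
endpoint = (-4, -32)

Apply edit: d1 := 4
  d6 = 1 - d1 - d2 = -23
  d7 = d5/5 + d1*2 = 46/5
  d8 = d1/4 = 1
  d9 = d1/5 = 4/5
  d10 = d4 - d5/4 + d3 = 69/10
  d11 = d2/5 = 4
Walk from origin (0, 0):
  seg 1: down by d2 = 20 → (0, -20)
  seg 2: up by d9 = 4/5 → (0, -96/5)
  seg 3: down by d11 = 4 → (0, -116/5)
  seg 4: down by d8 = 1 → (0, -121/5)
  seg 5: down by d9 = 4/5 → (0, -25)
  seg 6: right by d8 = 1 → (1, -25)
  seg 7: left by d11 = 4 → (-3, -25)
  seg 8: down by d4 = 7 → (-3, -32)
  seg 9: left by d8 = 1 → (-4, -32)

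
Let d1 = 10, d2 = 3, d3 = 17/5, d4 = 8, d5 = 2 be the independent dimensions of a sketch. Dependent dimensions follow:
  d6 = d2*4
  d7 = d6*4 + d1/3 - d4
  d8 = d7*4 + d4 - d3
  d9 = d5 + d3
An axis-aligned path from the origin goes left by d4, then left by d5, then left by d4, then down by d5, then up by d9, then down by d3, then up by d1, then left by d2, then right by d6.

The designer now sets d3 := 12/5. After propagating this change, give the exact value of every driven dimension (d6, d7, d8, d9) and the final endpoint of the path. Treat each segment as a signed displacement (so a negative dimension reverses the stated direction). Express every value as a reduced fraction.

Apply edit: d3 := 12/5
  d6 = d2*4 = 12
  d7 = d6*4 + d1/3 - d4 = 130/3
  d8 = d7*4 + d4 - d3 = 2684/15
  d9 = d5 + d3 = 22/5
Walk from origin (0, 0):
  seg 1: left by d4 = 8 → (-8, 0)
  seg 2: left by d5 = 2 → (-10, 0)
  seg 3: left by d4 = 8 → (-18, 0)
  seg 4: down by d5 = 2 → (-18, -2)
  seg 5: up by d9 = 22/5 → (-18, 12/5)
  seg 6: down by d3 = 12/5 → (-18, 0)
  seg 7: up by d1 = 10 → (-18, 10)
  seg 8: left by d2 = 3 → (-21, 10)
  seg 9: right by d6 = 12 → (-9, 10)

d6 = 12
d7 = 130/3
d8 = 2684/15
d9 = 22/5
endpoint = (-9, 10)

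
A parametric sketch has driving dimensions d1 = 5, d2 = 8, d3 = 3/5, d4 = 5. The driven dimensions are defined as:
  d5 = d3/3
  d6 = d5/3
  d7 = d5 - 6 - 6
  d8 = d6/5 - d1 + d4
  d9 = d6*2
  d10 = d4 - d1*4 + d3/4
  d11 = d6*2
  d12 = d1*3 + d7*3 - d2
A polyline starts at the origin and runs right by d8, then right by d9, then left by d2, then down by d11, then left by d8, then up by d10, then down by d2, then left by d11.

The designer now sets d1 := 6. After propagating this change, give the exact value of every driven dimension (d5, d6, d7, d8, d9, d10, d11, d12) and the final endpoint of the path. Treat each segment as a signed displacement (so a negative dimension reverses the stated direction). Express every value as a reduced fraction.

Apply edit: d1 := 6
  d5 = d3/3 = 1/5
  d6 = d5/3 = 1/15
  d7 = d5 - 6 - 6 = -59/5
  d8 = d6/5 - d1 + d4 = -74/75
  d9 = d6*2 = 2/15
  d10 = d4 - d1*4 + d3/4 = -377/20
  d11 = d6*2 = 2/15
  d12 = d1*3 + d7*3 - d2 = -127/5
Walk from origin (0, 0):
  seg 1: right by d8 = -74/75 → (-74/75, 0)
  seg 2: right by d9 = 2/15 → (-64/75, 0)
  seg 3: left by d2 = 8 → (-664/75, 0)
  seg 4: down by d11 = 2/15 → (-664/75, -2/15)
  seg 5: left by d8 = -74/75 → (-118/15, -2/15)
  seg 6: up by d10 = -377/20 → (-118/15, -1139/60)
  seg 7: down by d2 = 8 → (-118/15, -1619/60)
  seg 8: left by d11 = 2/15 → (-8, -1619/60)

d5 = 1/5
d6 = 1/15
d7 = -59/5
d8 = -74/75
d9 = 2/15
d10 = -377/20
d11 = 2/15
d12 = -127/5
endpoint = (-8, -1619/60)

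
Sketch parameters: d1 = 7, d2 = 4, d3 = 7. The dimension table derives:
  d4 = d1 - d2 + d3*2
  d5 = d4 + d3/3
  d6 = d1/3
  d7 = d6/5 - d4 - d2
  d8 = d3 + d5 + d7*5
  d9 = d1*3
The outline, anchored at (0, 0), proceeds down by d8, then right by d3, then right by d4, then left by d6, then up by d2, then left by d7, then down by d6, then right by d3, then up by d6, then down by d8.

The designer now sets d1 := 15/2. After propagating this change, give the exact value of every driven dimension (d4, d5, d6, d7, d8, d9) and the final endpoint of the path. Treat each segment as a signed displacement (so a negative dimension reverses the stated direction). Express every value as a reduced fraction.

Apply edit: d1 := 15/2
  d4 = d1 - d2 + d3*2 = 35/2
  d5 = d4 + d3/3 = 119/6
  d6 = d1/3 = 5/2
  d7 = d6/5 - d4 - d2 = -21
  d8 = d3 + d5 + d7*5 = -469/6
  d9 = d1*3 = 45/2
Walk from origin (0, 0):
  seg 1: down by d8 = -469/6 → (0, 469/6)
  seg 2: right by d3 = 7 → (7, 469/6)
  seg 3: right by d4 = 35/2 → (49/2, 469/6)
  seg 4: left by d6 = 5/2 → (22, 469/6)
  seg 5: up by d2 = 4 → (22, 493/6)
  seg 6: left by d7 = -21 → (43, 493/6)
  seg 7: down by d6 = 5/2 → (43, 239/3)
  seg 8: right by d3 = 7 → (50, 239/3)
  seg 9: up by d6 = 5/2 → (50, 493/6)
  seg 10: down by d8 = -469/6 → (50, 481/3)

d4 = 35/2
d5 = 119/6
d6 = 5/2
d7 = -21
d8 = -469/6
d9 = 45/2
endpoint = (50, 481/3)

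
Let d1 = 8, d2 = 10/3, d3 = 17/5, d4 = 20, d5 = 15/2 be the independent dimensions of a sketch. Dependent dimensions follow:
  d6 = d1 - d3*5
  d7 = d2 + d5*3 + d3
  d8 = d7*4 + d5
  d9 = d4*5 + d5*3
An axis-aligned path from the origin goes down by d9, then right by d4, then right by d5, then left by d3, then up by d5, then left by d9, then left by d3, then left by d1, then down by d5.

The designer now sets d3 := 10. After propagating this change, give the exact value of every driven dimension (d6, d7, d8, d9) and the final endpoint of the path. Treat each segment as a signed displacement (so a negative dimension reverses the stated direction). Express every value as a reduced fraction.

Apply edit: d3 := 10
  d6 = d1 - d3*5 = -42
  d7 = d2 + d5*3 + d3 = 215/6
  d8 = d7*4 + d5 = 905/6
  d9 = d4*5 + d5*3 = 245/2
Walk from origin (0, 0):
  seg 1: down by d9 = 245/2 → (0, -245/2)
  seg 2: right by d4 = 20 → (20, -245/2)
  seg 3: right by d5 = 15/2 → (55/2, -245/2)
  seg 4: left by d3 = 10 → (35/2, -245/2)
  seg 5: up by d5 = 15/2 → (35/2, -115)
  seg 6: left by d9 = 245/2 → (-105, -115)
  seg 7: left by d3 = 10 → (-115, -115)
  seg 8: left by d1 = 8 → (-123, -115)
  seg 9: down by d5 = 15/2 → (-123, -245/2)

d6 = -42
d7 = 215/6
d8 = 905/6
d9 = 245/2
endpoint = (-123, -245/2)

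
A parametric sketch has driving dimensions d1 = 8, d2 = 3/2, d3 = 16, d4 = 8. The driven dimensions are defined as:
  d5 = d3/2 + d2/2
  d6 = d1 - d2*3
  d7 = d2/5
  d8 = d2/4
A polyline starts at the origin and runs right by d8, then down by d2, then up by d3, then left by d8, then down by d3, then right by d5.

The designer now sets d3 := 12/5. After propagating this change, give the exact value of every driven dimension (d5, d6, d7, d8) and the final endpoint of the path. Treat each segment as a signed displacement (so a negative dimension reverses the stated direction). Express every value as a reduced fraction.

Apply edit: d3 := 12/5
  d5 = d3/2 + d2/2 = 39/20
  d6 = d1 - d2*3 = 7/2
  d7 = d2/5 = 3/10
  d8 = d2/4 = 3/8
Walk from origin (0, 0):
  seg 1: right by d8 = 3/8 → (3/8, 0)
  seg 2: down by d2 = 3/2 → (3/8, -3/2)
  seg 3: up by d3 = 12/5 → (3/8, 9/10)
  seg 4: left by d8 = 3/8 → (0, 9/10)
  seg 5: down by d3 = 12/5 → (0, -3/2)
  seg 6: right by d5 = 39/20 → (39/20, -3/2)

d5 = 39/20
d6 = 7/2
d7 = 3/10
d8 = 3/8
endpoint = (39/20, -3/2)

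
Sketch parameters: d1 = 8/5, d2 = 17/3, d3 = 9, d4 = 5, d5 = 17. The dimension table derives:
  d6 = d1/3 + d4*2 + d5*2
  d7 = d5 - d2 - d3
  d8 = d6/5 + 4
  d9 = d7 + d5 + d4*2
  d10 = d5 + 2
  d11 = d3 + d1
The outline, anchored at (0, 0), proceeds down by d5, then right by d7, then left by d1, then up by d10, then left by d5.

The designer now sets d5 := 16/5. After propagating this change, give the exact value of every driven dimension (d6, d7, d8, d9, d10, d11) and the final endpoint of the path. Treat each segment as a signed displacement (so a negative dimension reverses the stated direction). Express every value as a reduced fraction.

d6 = 254/15
d7 = -172/15
d8 = 554/75
d9 = 26/15
d10 = 26/5
d11 = 53/5
endpoint = (-244/15, 2)

Apply edit: d5 := 16/5
  d6 = d1/3 + d4*2 + d5*2 = 254/15
  d7 = d5 - d2 - d3 = -172/15
  d8 = d6/5 + 4 = 554/75
  d9 = d7 + d5 + d4*2 = 26/15
  d10 = d5 + 2 = 26/5
  d11 = d3 + d1 = 53/5
Walk from origin (0, 0):
  seg 1: down by d5 = 16/5 → (0, -16/5)
  seg 2: right by d7 = -172/15 → (-172/15, -16/5)
  seg 3: left by d1 = 8/5 → (-196/15, -16/5)
  seg 4: up by d10 = 26/5 → (-196/15, 2)
  seg 5: left by d5 = 16/5 → (-244/15, 2)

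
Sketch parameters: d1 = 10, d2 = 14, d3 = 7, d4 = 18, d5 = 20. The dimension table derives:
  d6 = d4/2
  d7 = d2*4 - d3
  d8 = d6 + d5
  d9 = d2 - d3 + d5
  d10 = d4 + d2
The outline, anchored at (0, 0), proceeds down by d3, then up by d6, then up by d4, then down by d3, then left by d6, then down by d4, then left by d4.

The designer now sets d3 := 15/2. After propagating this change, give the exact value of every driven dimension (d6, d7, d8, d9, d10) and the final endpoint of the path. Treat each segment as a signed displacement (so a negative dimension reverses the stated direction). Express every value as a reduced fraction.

Apply edit: d3 := 15/2
  d6 = d4/2 = 9
  d7 = d2*4 - d3 = 97/2
  d8 = d6 + d5 = 29
  d9 = d2 - d3 + d5 = 53/2
  d10 = d4 + d2 = 32
Walk from origin (0, 0):
  seg 1: down by d3 = 15/2 → (0, -15/2)
  seg 2: up by d6 = 9 → (0, 3/2)
  seg 3: up by d4 = 18 → (0, 39/2)
  seg 4: down by d3 = 15/2 → (0, 12)
  seg 5: left by d6 = 9 → (-9, 12)
  seg 6: down by d4 = 18 → (-9, -6)
  seg 7: left by d4 = 18 → (-27, -6)

d6 = 9
d7 = 97/2
d8 = 29
d9 = 53/2
d10 = 32
endpoint = (-27, -6)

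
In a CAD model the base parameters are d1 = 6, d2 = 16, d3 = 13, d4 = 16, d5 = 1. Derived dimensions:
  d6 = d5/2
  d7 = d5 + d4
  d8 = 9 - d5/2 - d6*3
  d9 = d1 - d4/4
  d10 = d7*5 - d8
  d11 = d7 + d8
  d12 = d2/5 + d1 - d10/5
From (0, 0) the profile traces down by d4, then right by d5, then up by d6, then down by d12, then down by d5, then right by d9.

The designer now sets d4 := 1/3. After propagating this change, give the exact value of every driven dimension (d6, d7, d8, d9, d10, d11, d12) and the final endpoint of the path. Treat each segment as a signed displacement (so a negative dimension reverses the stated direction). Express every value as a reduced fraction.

d6 = 1/2
d7 = 4/3
d8 = 7
d9 = 71/12
d10 = -1/3
d11 = 25/3
d12 = 139/15
endpoint = (83/12, -101/10)

Apply edit: d4 := 1/3
  d6 = d5/2 = 1/2
  d7 = d5 + d4 = 4/3
  d8 = 9 - d5/2 - d6*3 = 7
  d9 = d1 - d4/4 = 71/12
  d10 = d7*5 - d8 = -1/3
  d11 = d7 + d8 = 25/3
  d12 = d2/5 + d1 - d10/5 = 139/15
Walk from origin (0, 0):
  seg 1: down by d4 = 1/3 → (0, -1/3)
  seg 2: right by d5 = 1 → (1, -1/3)
  seg 3: up by d6 = 1/2 → (1, 1/6)
  seg 4: down by d12 = 139/15 → (1, -91/10)
  seg 5: down by d5 = 1 → (1, -101/10)
  seg 6: right by d9 = 71/12 → (83/12, -101/10)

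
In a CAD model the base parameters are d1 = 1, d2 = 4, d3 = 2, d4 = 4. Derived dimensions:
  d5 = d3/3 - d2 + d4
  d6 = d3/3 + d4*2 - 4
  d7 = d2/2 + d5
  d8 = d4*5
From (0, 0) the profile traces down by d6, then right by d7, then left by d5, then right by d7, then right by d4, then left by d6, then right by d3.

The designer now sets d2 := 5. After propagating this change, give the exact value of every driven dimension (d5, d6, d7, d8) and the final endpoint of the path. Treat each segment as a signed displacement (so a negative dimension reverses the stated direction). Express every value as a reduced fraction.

d5 = -1/3
d6 = 14/3
d7 = 13/6
d8 = 20
endpoint = (6, -14/3)

Apply edit: d2 := 5
  d5 = d3/3 - d2 + d4 = -1/3
  d6 = d3/3 + d4*2 - 4 = 14/3
  d7 = d2/2 + d5 = 13/6
  d8 = d4*5 = 20
Walk from origin (0, 0):
  seg 1: down by d6 = 14/3 → (0, -14/3)
  seg 2: right by d7 = 13/6 → (13/6, -14/3)
  seg 3: left by d5 = -1/3 → (5/2, -14/3)
  seg 4: right by d7 = 13/6 → (14/3, -14/3)
  seg 5: right by d4 = 4 → (26/3, -14/3)
  seg 6: left by d6 = 14/3 → (4, -14/3)
  seg 7: right by d3 = 2 → (6, -14/3)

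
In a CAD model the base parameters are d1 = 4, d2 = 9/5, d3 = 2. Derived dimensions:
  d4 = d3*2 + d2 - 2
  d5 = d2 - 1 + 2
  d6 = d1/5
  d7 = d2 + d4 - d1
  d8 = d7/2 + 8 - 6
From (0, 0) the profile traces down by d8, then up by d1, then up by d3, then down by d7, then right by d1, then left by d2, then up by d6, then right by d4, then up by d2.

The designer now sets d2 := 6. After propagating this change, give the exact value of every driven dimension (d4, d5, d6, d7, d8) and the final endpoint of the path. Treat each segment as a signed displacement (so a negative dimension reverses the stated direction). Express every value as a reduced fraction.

Apply edit: d2 := 6
  d4 = d3*2 + d2 - 2 = 8
  d5 = d2 - 1 + 2 = 7
  d6 = d1/5 = 4/5
  d7 = d2 + d4 - d1 = 10
  d8 = d7/2 + 8 - 6 = 7
Walk from origin (0, 0):
  seg 1: down by d8 = 7 → (0, -7)
  seg 2: up by d1 = 4 → (0, -3)
  seg 3: up by d3 = 2 → (0, -1)
  seg 4: down by d7 = 10 → (0, -11)
  seg 5: right by d1 = 4 → (4, -11)
  seg 6: left by d2 = 6 → (-2, -11)
  seg 7: up by d6 = 4/5 → (-2, -51/5)
  seg 8: right by d4 = 8 → (6, -51/5)
  seg 9: up by d2 = 6 → (6, -21/5)

d4 = 8
d5 = 7
d6 = 4/5
d7 = 10
d8 = 7
endpoint = (6, -21/5)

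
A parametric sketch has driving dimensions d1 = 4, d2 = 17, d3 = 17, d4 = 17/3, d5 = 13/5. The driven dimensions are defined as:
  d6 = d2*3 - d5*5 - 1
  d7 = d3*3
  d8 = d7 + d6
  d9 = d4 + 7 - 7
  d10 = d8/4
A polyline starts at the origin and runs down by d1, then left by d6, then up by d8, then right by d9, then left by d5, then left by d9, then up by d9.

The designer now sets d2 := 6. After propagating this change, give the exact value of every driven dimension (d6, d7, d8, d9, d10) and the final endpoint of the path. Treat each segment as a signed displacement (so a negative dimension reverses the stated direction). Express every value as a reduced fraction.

Apply edit: d2 := 6
  d6 = d2*3 - d5*5 - 1 = 4
  d7 = d3*3 = 51
  d8 = d7 + d6 = 55
  d9 = d4 + 7 - 7 = 17/3
  d10 = d8/4 = 55/4
Walk from origin (0, 0):
  seg 1: down by d1 = 4 → (0, -4)
  seg 2: left by d6 = 4 → (-4, -4)
  seg 3: up by d8 = 55 → (-4, 51)
  seg 4: right by d9 = 17/3 → (5/3, 51)
  seg 5: left by d5 = 13/5 → (-14/15, 51)
  seg 6: left by d9 = 17/3 → (-33/5, 51)
  seg 7: up by d9 = 17/3 → (-33/5, 170/3)

d6 = 4
d7 = 51
d8 = 55
d9 = 17/3
d10 = 55/4
endpoint = (-33/5, 170/3)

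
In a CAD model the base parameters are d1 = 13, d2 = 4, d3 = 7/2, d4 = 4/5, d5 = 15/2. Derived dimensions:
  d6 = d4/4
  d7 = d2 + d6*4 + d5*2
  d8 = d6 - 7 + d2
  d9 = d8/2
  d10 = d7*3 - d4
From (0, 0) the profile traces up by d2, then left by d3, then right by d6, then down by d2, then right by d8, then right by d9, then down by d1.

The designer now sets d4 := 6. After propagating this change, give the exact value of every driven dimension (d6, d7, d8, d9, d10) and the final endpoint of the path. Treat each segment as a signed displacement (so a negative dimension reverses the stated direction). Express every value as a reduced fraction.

Apply edit: d4 := 6
  d6 = d4/4 = 3/2
  d7 = d2 + d6*4 + d5*2 = 25
  d8 = d6 - 7 + d2 = -3/2
  d9 = d8/2 = -3/4
  d10 = d7*3 - d4 = 69
Walk from origin (0, 0):
  seg 1: up by d2 = 4 → (0, 4)
  seg 2: left by d3 = 7/2 → (-7/2, 4)
  seg 3: right by d6 = 3/2 → (-2, 4)
  seg 4: down by d2 = 4 → (-2, 0)
  seg 5: right by d8 = -3/2 → (-7/2, 0)
  seg 6: right by d9 = -3/4 → (-17/4, 0)
  seg 7: down by d1 = 13 → (-17/4, -13)

d6 = 3/2
d7 = 25
d8 = -3/2
d9 = -3/4
d10 = 69
endpoint = (-17/4, -13)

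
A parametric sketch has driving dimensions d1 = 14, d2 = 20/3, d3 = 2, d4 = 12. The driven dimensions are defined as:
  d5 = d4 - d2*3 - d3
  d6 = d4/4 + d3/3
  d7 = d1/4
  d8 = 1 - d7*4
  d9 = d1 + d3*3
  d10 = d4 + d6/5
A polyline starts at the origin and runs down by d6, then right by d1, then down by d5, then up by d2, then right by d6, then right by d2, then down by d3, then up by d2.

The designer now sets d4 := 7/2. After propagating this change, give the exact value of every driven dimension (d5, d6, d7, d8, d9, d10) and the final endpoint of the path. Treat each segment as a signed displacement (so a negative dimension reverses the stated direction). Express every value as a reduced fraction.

Apply edit: d4 := 7/2
  d5 = d4 - d2*3 - d3 = -37/2
  d6 = d4/4 + d3/3 = 37/24
  d7 = d1/4 = 7/2
  d8 = 1 - d7*4 = -13
  d9 = d1 + d3*3 = 20
  d10 = d4 + d6/5 = 457/120
Walk from origin (0, 0):
  seg 1: down by d6 = 37/24 → (0, -37/24)
  seg 2: right by d1 = 14 → (14, -37/24)
  seg 3: down by d5 = -37/2 → (14, 407/24)
  seg 4: up by d2 = 20/3 → (14, 189/8)
  seg 5: right by d6 = 37/24 → (373/24, 189/8)
  seg 6: right by d2 = 20/3 → (533/24, 189/8)
  seg 7: down by d3 = 2 → (533/24, 173/8)
  seg 8: up by d2 = 20/3 → (533/24, 679/24)

d5 = -37/2
d6 = 37/24
d7 = 7/2
d8 = -13
d9 = 20
d10 = 457/120
endpoint = (533/24, 679/24)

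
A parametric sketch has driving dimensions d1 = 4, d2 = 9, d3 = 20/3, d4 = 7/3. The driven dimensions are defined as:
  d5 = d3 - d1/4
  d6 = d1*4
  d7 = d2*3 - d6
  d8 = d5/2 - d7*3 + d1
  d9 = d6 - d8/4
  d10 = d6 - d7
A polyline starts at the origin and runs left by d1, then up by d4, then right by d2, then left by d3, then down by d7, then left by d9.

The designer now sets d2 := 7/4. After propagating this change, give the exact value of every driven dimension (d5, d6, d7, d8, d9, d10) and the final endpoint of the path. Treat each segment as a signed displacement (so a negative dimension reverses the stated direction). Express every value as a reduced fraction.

Apply edit: d2 := 7/4
  d5 = d3 - d1/4 = 17/3
  d6 = d1*4 = 16
  d7 = d2*3 - d6 = -43/4
  d8 = d5/2 - d7*3 + d1 = 469/12
  d9 = d6 - d8/4 = 299/48
  d10 = d6 - d7 = 107/4
Walk from origin (0, 0):
  seg 1: left by d1 = 4 → (-4, 0)
  seg 2: up by d4 = 7/3 → (-4, 7/3)
  seg 3: right by d2 = 7/4 → (-9/4, 7/3)
  seg 4: left by d3 = 20/3 → (-107/12, 7/3)
  seg 5: down by d7 = -43/4 → (-107/12, 157/12)
  seg 6: left by d9 = 299/48 → (-727/48, 157/12)

d5 = 17/3
d6 = 16
d7 = -43/4
d8 = 469/12
d9 = 299/48
d10 = 107/4
endpoint = (-727/48, 157/12)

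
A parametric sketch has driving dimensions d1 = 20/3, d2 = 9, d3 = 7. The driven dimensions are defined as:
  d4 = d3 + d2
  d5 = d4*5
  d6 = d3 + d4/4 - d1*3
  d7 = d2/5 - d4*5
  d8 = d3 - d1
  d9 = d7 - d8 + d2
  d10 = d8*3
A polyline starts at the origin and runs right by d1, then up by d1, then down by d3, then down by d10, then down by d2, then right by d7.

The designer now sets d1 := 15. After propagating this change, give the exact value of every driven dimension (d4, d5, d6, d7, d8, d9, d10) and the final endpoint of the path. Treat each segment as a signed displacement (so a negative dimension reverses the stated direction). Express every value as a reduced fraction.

d4 = 16
d5 = 80
d6 = -34
d7 = -391/5
d8 = -8
d9 = -306/5
d10 = -24
endpoint = (-316/5, 23)

Apply edit: d1 := 15
  d4 = d3 + d2 = 16
  d5 = d4*5 = 80
  d6 = d3 + d4/4 - d1*3 = -34
  d7 = d2/5 - d4*5 = -391/5
  d8 = d3 - d1 = -8
  d9 = d7 - d8 + d2 = -306/5
  d10 = d8*3 = -24
Walk from origin (0, 0):
  seg 1: right by d1 = 15 → (15, 0)
  seg 2: up by d1 = 15 → (15, 15)
  seg 3: down by d3 = 7 → (15, 8)
  seg 4: down by d10 = -24 → (15, 32)
  seg 5: down by d2 = 9 → (15, 23)
  seg 6: right by d7 = -391/5 → (-316/5, 23)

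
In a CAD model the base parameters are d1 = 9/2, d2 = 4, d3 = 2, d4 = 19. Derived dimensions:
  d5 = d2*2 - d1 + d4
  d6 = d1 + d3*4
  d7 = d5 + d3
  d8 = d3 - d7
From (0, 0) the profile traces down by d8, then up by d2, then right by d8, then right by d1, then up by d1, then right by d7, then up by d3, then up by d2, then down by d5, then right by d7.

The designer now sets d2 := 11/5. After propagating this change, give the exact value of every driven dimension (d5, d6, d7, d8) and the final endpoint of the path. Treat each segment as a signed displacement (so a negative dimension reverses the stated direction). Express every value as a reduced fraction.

d5 = 189/10
d6 = 25/2
d7 = 209/10
d8 = -189/10
endpoint = (137/5, 109/10)

Apply edit: d2 := 11/5
  d5 = d2*2 - d1 + d4 = 189/10
  d6 = d1 + d3*4 = 25/2
  d7 = d5 + d3 = 209/10
  d8 = d3 - d7 = -189/10
Walk from origin (0, 0):
  seg 1: down by d8 = -189/10 → (0, 189/10)
  seg 2: up by d2 = 11/5 → (0, 211/10)
  seg 3: right by d8 = -189/10 → (-189/10, 211/10)
  seg 4: right by d1 = 9/2 → (-72/5, 211/10)
  seg 5: up by d1 = 9/2 → (-72/5, 128/5)
  seg 6: right by d7 = 209/10 → (13/2, 128/5)
  seg 7: up by d3 = 2 → (13/2, 138/5)
  seg 8: up by d2 = 11/5 → (13/2, 149/5)
  seg 9: down by d5 = 189/10 → (13/2, 109/10)
  seg 10: right by d7 = 209/10 → (137/5, 109/10)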